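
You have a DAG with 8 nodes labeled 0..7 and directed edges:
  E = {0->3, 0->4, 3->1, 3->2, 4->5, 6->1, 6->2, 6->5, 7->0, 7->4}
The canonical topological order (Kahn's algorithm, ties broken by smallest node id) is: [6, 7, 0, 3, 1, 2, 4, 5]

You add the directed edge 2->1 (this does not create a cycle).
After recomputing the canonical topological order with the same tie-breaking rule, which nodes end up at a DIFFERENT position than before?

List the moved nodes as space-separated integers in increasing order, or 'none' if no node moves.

Answer: 1 2

Derivation:
Old toposort: [6, 7, 0, 3, 1, 2, 4, 5]
Added edge 2->1
Recompute Kahn (smallest-id tiebreak):
  initial in-degrees: [1, 3, 2, 1, 2, 2, 0, 0]
  ready (indeg=0): [6, 7]
  pop 6: indeg[1]->2; indeg[2]->1; indeg[5]->1 | ready=[7] | order so far=[6]
  pop 7: indeg[0]->0; indeg[4]->1 | ready=[0] | order so far=[6, 7]
  pop 0: indeg[3]->0; indeg[4]->0 | ready=[3, 4] | order so far=[6, 7, 0]
  pop 3: indeg[1]->1; indeg[2]->0 | ready=[2, 4] | order so far=[6, 7, 0, 3]
  pop 2: indeg[1]->0 | ready=[1, 4] | order so far=[6, 7, 0, 3, 2]
  pop 1: no out-edges | ready=[4] | order so far=[6, 7, 0, 3, 2, 1]
  pop 4: indeg[5]->0 | ready=[5] | order so far=[6, 7, 0, 3, 2, 1, 4]
  pop 5: no out-edges | ready=[] | order so far=[6, 7, 0, 3, 2, 1, 4, 5]
New canonical toposort: [6, 7, 0, 3, 2, 1, 4, 5]
Compare positions:
  Node 0: index 2 -> 2 (same)
  Node 1: index 4 -> 5 (moved)
  Node 2: index 5 -> 4 (moved)
  Node 3: index 3 -> 3 (same)
  Node 4: index 6 -> 6 (same)
  Node 5: index 7 -> 7 (same)
  Node 6: index 0 -> 0 (same)
  Node 7: index 1 -> 1 (same)
Nodes that changed position: 1 2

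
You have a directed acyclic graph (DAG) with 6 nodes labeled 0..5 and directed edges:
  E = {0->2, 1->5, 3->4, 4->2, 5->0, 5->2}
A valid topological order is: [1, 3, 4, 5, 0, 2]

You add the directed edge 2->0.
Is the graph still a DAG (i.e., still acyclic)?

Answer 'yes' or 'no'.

Answer: no

Derivation:
Given toposort: [1, 3, 4, 5, 0, 2]
Position of 2: index 5; position of 0: index 4
New edge 2->0: backward (u after v in old order)
Backward edge: old toposort is now invalid. Check if this creates a cycle.
Does 0 already reach 2? Reachable from 0: [0, 2]. YES -> cycle!
Still a DAG? no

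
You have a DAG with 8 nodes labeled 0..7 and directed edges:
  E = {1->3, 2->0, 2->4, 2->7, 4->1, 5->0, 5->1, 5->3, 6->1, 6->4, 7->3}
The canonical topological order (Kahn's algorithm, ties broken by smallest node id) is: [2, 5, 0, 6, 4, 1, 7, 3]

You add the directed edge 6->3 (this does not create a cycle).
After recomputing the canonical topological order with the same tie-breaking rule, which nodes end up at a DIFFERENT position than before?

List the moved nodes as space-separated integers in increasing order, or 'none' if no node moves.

Answer: none

Derivation:
Old toposort: [2, 5, 0, 6, 4, 1, 7, 3]
Added edge 6->3
Recompute Kahn (smallest-id tiebreak):
  initial in-degrees: [2, 3, 0, 4, 2, 0, 0, 1]
  ready (indeg=0): [2, 5, 6]
  pop 2: indeg[0]->1; indeg[4]->1; indeg[7]->0 | ready=[5, 6, 7] | order so far=[2]
  pop 5: indeg[0]->0; indeg[1]->2; indeg[3]->3 | ready=[0, 6, 7] | order so far=[2, 5]
  pop 0: no out-edges | ready=[6, 7] | order so far=[2, 5, 0]
  pop 6: indeg[1]->1; indeg[3]->2; indeg[4]->0 | ready=[4, 7] | order so far=[2, 5, 0, 6]
  pop 4: indeg[1]->0 | ready=[1, 7] | order so far=[2, 5, 0, 6, 4]
  pop 1: indeg[3]->1 | ready=[7] | order so far=[2, 5, 0, 6, 4, 1]
  pop 7: indeg[3]->0 | ready=[3] | order so far=[2, 5, 0, 6, 4, 1, 7]
  pop 3: no out-edges | ready=[] | order so far=[2, 5, 0, 6, 4, 1, 7, 3]
New canonical toposort: [2, 5, 0, 6, 4, 1, 7, 3]
Compare positions:
  Node 0: index 2 -> 2 (same)
  Node 1: index 5 -> 5 (same)
  Node 2: index 0 -> 0 (same)
  Node 3: index 7 -> 7 (same)
  Node 4: index 4 -> 4 (same)
  Node 5: index 1 -> 1 (same)
  Node 6: index 3 -> 3 (same)
  Node 7: index 6 -> 6 (same)
Nodes that changed position: none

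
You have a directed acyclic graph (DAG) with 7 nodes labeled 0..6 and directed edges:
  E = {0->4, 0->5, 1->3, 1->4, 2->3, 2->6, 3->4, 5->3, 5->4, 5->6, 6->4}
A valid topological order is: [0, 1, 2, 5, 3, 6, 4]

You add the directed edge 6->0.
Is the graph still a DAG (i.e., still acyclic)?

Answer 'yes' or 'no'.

Answer: no

Derivation:
Given toposort: [0, 1, 2, 5, 3, 6, 4]
Position of 6: index 5; position of 0: index 0
New edge 6->0: backward (u after v in old order)
Backward edge: old toposort is now invalid. Check if this creates a cycle.
Does 0 already reach 6? Reachable from 0: [0, 3, 4, 5, 6]. YES -> cycle!
Still a DAG? no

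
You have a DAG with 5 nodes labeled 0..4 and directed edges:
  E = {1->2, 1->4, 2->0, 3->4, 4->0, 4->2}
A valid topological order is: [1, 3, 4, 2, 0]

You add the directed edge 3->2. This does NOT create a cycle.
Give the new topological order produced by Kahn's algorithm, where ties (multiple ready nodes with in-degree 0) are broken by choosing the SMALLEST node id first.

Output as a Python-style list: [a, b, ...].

Answer: [1, 3, 4, 2, 0]

Derivation:
Old toposort: [1, 3, 4, 2, 0]
Added edge: 3->2
Position of 3 (1) < position of 2 (3). Old order still valid.
Run Kahn's algorithm (break ties by smallest node id):
  initial in-degrees: [2, 0, 3, 0, 2]
  ready (indeg=0): [1, 3]
  pop 1: indeg[2]->2; indeg[4]->1 | ready=[3] | order so far=[1]
  pop 3: indeg[2]->1; indeg[4]->0 | ready=[4] | order so far=[1, 3]
  pop 4: indeg[0]->1; indeg[2]->0 | ready=[2] | order so far=[1, 3, 4]
  pop 2: indeg[0]->0 | ready=[0] | order so far=[1, 3, 4, 2]
  pop 0: no out-edges | ready=[] | order so far=[1, 3, 4, 2, 0]
  Result: [1, 3, 4, 2, 0]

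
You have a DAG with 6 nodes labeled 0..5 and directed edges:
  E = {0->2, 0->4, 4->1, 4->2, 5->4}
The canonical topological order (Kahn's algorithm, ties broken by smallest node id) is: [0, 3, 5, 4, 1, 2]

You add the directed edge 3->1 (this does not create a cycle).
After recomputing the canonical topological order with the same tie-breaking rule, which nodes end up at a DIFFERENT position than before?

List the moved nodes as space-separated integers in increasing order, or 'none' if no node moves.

Answer: none

Derivation:
Old toposort: [0, 3, 5, 4, 1, 2]
Added edge 3->1
Recompute Kahn (smallest-id tiebreak):
  initial in-degrees: [0, 2, 2, 0, 2, 0]
  ready (indeg=0): [0, 3, 5]
  pop 0: indeg[2]->1; indeg[4]->1 | ready=[3, 5] | order so far=[0]
  pop 3: indeg[1]->1 | ready=[5] | order so far=[0, 3]
  pop 5: indeg[4]->0 | ready=[4] | order so far=[0, 3, 5]
  pop 4: indeg[1]->0; indeg[2]->0 | ready=[1, 2] | order so far=[0, 3, 5, 4]
  pop 1: no out-edges | ready=[2] | order so far=[0, 3, 5, 4, 1]
  pop 2: no out-edges | ready=[] | order so far=[0, 3, 5, 4, 1, 2]
New canonical toposort: [0, 3, 5, 4, 1, 2]
Compare positions:
  Node 0: index 0 -> 0 (same)
  Node 1: index 4 -> 4 (same)
  Node 2: index 5 -> 5 (same)
  Node 3: index 1 -> 1 (same)
  Node 4: index 3 -> 3 (same)
  Node 5: index 2 -> 2 (same)
Nodes that changed position: none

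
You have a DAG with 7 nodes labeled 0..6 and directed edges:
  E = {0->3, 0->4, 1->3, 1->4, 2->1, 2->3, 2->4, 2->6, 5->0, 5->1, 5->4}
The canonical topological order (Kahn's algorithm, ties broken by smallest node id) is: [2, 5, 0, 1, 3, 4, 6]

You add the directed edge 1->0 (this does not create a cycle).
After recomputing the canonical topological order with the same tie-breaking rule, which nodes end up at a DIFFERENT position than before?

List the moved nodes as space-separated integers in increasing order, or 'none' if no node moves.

Answer: 0 1

Derivation:
Old toposort: [2, 5, 0, 1, 3, 4, 6]
Added edge 1->0
Recompute Kahn (smallest-id tiebreak):
  initial in-degrees: [2, 2, 0, 3, 4, 0, 1]
  ready (indeg=0): [2, 5]
  pop 2: indeg[1]->1; indeg[3]->2; indeg[4]->3; indeg[6]->0 | ready=[5, 6] | order so far=[2]
  pop 5: indeg[0]->1; indeg[1]->0; indeg[4]->2 | ready=[1, 6] | order so far=[2, 5]
  pop 1: indeg[0]->0; indeg[3]->1; indeg[4]->1 | ready=[0, 6] | order so far=[2, 5, 1]
  pop 0: indeg[3]->0; indeg[4]->0 | ready=[3, 4, 6] | order so far=[2, 5, 1, 0]
  pop 3: no out-edges | ready=[4, 6] | order so far=[2, 5, 1, 0, 3]
  pop 4: no out-edges | ready=[6] | order so far=[2, 5, 1, 0, 3, 4]
  pop 6: no out-edges | ready=[] | order so far=[2, 5, 1, 0, 3, 4, 6]
New canonical toposort: [2, 5, 1, 0, 3, 4, 6]
Compare positions:
  Node 0: index 2 -> 3 (moved)
  Node 1: index 3 -> 2 (moved)
  Node 2: index 0 -> 0 (same)
  Node 3: index 4 -> 4 (same)
  Node 4: index 5 -> 5 (same)
  Node 5: index 1 -> 1 (same)
  Node 6: index 6 -> 6 (same)
Nodes that changed position: 0 1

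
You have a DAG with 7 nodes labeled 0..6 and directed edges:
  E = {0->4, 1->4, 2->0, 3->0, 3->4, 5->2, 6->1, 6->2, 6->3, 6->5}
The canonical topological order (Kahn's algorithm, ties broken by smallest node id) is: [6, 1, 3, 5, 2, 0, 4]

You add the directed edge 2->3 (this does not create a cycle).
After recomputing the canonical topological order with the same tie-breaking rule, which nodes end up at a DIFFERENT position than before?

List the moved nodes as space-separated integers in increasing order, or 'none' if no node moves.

Answer: 2 3 5

Derivation:
Old toposort: [6, 1, 3, 5, 2, 0, 4]
Added edge 2->3
Recompute Kahn (smallest-id tiebreak):
  initial in-degrees: [2, 1, 2, 2, 3, 1, 0]
  ready (indeg=0): [6]
  pop 6: indeg[1]->0; indeg[2]->1; indeg[3]->1; indeg[5]->0 | ready=[1, 5] | order so far=[6]
  pop 1: indeg[4]->2 | ready=[5] | order so far=[6, 1]
  pop 5: indeg[2]->0 | ready=[2] | order so far=[6, 1, 5]
  pop 2: indeg[0]->1; indeg[3]->0 | ready=[3] | order so far=[6, 1, 5, 2]
  pop 3: indeg[0]->0; indeg[4]->1 | ready=[0] | order so far=[6, 1, 5, 2, 3]
  pop 0: indeg[4]->0 | ready=[4] | order so far=[6, 1, 5, 2, 3, 0]
  pop 4: no out-edges | ready=[] | order so far=[6, 1, 5, 2, 3, 0, 4]
New canonical toposort: [6, 1, 5, 2, 3, 0, 4]
Compare positions:
  Node 0: index 5 -> 5 (same)
  Node 1: index 1 -> 1 (same)
  Node 2: index 4 -> 3 (moved)
  Node 3: index 2 -> 4 (moved)
  Node 4: index 6 -> 6 (same)
  Node 5: index 3 -> 2 (moved)
  Node 6: index 0 -> 0 (same)
Nodes that changed position: 2 3 5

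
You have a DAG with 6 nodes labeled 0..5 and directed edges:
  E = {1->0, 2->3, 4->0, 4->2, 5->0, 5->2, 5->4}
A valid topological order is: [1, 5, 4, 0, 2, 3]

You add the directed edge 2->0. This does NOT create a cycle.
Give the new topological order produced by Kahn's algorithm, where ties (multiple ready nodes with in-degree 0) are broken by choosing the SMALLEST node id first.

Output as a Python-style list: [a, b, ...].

Answer: [1, 5, 4, 2, 0, 3]

Derivation:
Old toposort: [1, 5, 4, 0, 2, 3]
Added edge: 2->0
Position of 2 (4) > position of 0 (3). Must reorder: 2 must now come before 0.
Run Kahn's algorithm (break ties by smallest node id):
  initial in-degrees: [4, 0, 2, 1, 1, 0]
  ready (indeg=0): [1, 5]
  pop 1: indeg[0]->3 | ready=[5] | order so far=[1]
  pop 5: indeg[0]->2; indeg[2]->1; indeg[4]->0 | ready=[4] | order so far=[1, 5]
  pop 4: indeg[0]->1; indeg[2]->0 | ready=[2] | order so far=[1, 5, 4]
  pop 2: indeg[0]->0; indeg[3]->0 | ready=[0, 3] | order so far=[1, 5, 4, 2]
  pop 0: no out-edges | ready=[3] | order so far=[1, 5, 4, 2, 0]
  pop 3: no out-edges | ready=[] | order so far=[1, 5, 4, 2, 0, 3]
  Result: [1, 5, 4, 2, 0, 3]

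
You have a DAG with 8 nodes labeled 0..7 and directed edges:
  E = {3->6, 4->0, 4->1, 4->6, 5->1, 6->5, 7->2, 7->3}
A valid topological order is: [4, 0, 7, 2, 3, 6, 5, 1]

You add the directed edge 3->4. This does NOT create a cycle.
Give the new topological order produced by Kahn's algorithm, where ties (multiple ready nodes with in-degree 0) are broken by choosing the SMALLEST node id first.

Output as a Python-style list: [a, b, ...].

Old toposort: [4, 0, 7, 2, 3, 6, 5, 1]
Added edge: 3->4
Position of 3 (4) > position of 4 (0). Must reorder: 3 must now come before 4.
Run Kahn's algorithm (break ties by smallest node id):
  initial in-degrees: [1, 2, 1, 1, 1, 1, 2, 0]
  ready (indeg=0): [7]
  pop 7: indeg[2]->0; indeg[3]->0 | ready=[2, 3] | order so far=[7]
  pop 2: no out-edges | ready=[3] | order so far=[7, 2]
  pop 3: indeg[4]->0; indeg[6]->1 | ready=[4] | order so far=[7, 2, 3]
  pop 4: indeg[0]->0; indeg[1]->1; indeg[6]->0 | ready=[0, 6] | order so far=[7, 2, 3, 4]
  pop 0: no out-edges | ready=[6] | order so far=[7, 2, 3, 4, 0]
  pop 6: indeg[5]->0 | ready=[5] | order so far=[7, 2, 3, 4, 0, 6]
  pop 5: indeg[1]->0 | ready=[1] | order so far=[7, 2, 3, 4, 0, 6, 5]
  pop 1: no out-edges | ready=[] | order so far=[7, 2, 3, 4, 0, 6, 5, 1]
  Result: [7, 2, 3, 4, 0, 6, 5, 1]

Answer: [7, 2, 3, 4, 0, 6, 5, 1]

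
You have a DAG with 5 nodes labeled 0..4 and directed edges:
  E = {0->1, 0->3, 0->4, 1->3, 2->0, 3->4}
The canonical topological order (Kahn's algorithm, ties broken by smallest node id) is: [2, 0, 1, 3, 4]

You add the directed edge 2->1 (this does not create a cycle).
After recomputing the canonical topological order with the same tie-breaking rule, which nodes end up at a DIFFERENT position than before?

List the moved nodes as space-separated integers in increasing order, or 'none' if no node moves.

Old toposort: [2, 0, 1, 3, 4]
Added edge 2->1
Recompute Kahn (smallest-id tiebreak):
  initial in-degrees: [1, 2, 0, 2, 2]
  ready (indeg=0): [2]
  pop 2: indeg[0]->0; indeg[1]->1 | ready=[0] | order so far=[2]
  pop 0: indeg[1]->0; indeg[3]->1; indeg[4]->1 | ready=[1] | order so far=[2, 0]
  pop 1: indeg[3]->0 | ready=[3] | order so far=[2, 0, 1]
  pop 3: indeg[4]->0 | ready=[4] | order so far=[2, 0, 1, 3]
  pop 4: no out-edges | ready=[] | order so far=[2, 0, 1, 3, 4]
New canonical toposort: [2, 0, 1, 3, 4]
Compare positions:
  Node 0: index 1 -> 1 (same)
  Node 1: index 2 -> 2 (same)
  Node 2: index 0 -> 0 (same)
  Node 3: index 3 -> 3 (same)
  Node 4: index 4 -> 4 (same)
Nodes that changed position: none

Answer: none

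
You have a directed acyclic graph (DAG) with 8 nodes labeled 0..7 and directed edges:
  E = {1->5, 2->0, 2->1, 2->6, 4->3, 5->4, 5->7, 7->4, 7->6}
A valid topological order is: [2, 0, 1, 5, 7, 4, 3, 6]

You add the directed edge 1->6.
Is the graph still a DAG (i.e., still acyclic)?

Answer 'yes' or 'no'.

Given toposort: [2, 0, 1, 5, 7, 4, 3, 6]
Position of 1: index 2; position of 6: index 7
New edge 1->6: forward
Forward edge: respects the existing order. Still a DAG, same toposort still valid.
Still a DAG? yes

Answer: yes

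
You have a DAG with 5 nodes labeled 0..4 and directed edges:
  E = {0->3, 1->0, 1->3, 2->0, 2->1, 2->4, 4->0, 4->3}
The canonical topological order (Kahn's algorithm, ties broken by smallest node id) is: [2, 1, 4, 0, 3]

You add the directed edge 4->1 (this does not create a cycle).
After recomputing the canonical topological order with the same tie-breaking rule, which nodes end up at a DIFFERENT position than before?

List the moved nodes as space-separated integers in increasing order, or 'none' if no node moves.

Old toposort: [2, 1, 4, 0, 3]
Added edge 4->1
Recompute Kahn (smallest-id tiebreak):
  initial in-degrees: [3, 2, 0, 3, 1]
  ready (indeg=0): [2]
  pop 2: indeg[0]->2; indeg[1]->1; indeg[4]->0 | ready=[4] | order so far=[2]
  pop 4: indeg[0]->1; indeg[1]->0; indeg[3]->2 | ready=[1] | order so far=[2, 4]
  pop 1: indeg[0]->0; indeg[3]->1 | ready=[0] | order so far=[2, 4, 1]
  pop 0: indeg[3]->0 | ready=[3] | order so far=[2, 4, 1, 0]
  pop 3: no out-edges | ready=[] | order so far=[2, 4, 1, 0, 3]
New canonical toposort: [2, 4, 1, 0, 3]
Compare positions:
  Node 0: index 3 -> 3 (same)
  Node 1: index 1 -> 2 (moved)
  Node 2: index 0 -> 0 (same)
  Node 3: index 4 -> 4 (same)
  Node 4: index 2 -> 1 (moved)
Nodes that changed position: 1 4

Answer: 1 4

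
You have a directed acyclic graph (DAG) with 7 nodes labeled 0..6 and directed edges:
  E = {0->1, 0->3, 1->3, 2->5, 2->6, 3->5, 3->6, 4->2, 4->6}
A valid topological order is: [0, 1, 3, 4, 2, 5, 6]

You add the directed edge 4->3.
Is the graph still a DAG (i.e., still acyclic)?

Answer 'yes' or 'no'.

Answer: yes

Derivation:
Given toposort: [0, 1, 3, 4, 2, 5, 6]
Position of 4: index 3; position of 3: index 2
New edge 4->3: backward (u after v in old order)
Backward edge: old toposort is now invalid. Check if this creates a cycle.
Does 3 already reach 4? Reachable from 3: [3, 5, 6]. NO -> still a DAG (reorder needed).
Still a DAG? yes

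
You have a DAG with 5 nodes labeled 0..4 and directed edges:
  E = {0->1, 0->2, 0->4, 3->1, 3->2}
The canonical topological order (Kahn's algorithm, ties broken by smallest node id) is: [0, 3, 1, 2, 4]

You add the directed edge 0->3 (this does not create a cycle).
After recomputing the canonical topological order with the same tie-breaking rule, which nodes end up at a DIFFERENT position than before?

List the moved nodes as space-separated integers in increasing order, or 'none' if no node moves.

Answer: none

Derivation:
Old toposort: [0, 3, 1, 2, 4]
Added edge 0->3
Recompute Kahn (smallest-id tiebreak):
  initial in-degrees: [0, 2, 2, 1, 1]
  ready (indeg=0): [0]
  pop 0: indeg[1]->1; indeg[2]->1; indeg[3]->0; indeg[4]->0 | ready=[3, 4] | order so far=[0]
  pop 3: indeg[1]->0; indeg[2]->0 | ready=[1, 2, 4] | order so far=[0, 3]
  pop 1: no out-edges | ready=[2, 4] | order so far=[0, 3, 1]
  pop 2: no out-edges | ready=[4] | order so far=[0, 3, 1, 2]
  pop 4: no out-edges | ready=[] | order so far=[0, 3, 1, 2, 4]
New canonical toposort: [0, 3, 1, 2, 4]
Compare positions:
  Node 0: index 0 -> 0 (same)
  Node 1: index 2 -> 2 (same)
  Node 2: index 3 -> 3 (same)
  Node 3: index 1 -> 1 (same)
  Node 4: index 4 -> 4 (same)
Nodes that changed position: none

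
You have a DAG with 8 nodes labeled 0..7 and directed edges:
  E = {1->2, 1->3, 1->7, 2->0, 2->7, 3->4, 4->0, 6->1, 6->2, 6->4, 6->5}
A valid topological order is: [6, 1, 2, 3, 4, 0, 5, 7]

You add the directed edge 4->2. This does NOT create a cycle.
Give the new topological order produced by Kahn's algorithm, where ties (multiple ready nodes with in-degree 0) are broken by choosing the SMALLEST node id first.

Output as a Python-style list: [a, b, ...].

Answer: [6, 1, 3, 4, 2, 0, 5, 7]

Derivation:
Old toposort: [6, 1, 2, 3, 4, 0, 5, 7]
Added edge: 4->2
Position of 4 (4) > position of 2 (2). Must reorder: 4 must now come before 2.
Run Kahn's algorithm (break ties by smallest node id):
  initial in-degrees: [2, 1, 3, 1, 2, 1, 0, 2]
  ready (indeg=0): [6]
  pop 6: indeg[1]->0; indeg[2]->2; indeg[4]->1; indeg[5]->0 | ready=[1, 5] | order so far=[6]
  pop 1: indeg[2]->1; indeg[3]->0; indeg[7]->1 | ready=[3, 5] | order so far=[6, 1]
  pop 3: indeg[4]->0 | ready=[4, 5] | order so far=[6, 1, 3]
  pop 4: indeg[0]->1; indeg[2]->0 | ready=[2, 5] | order so far=[6, 1, 3, 4]
  pop 2: indeg[0]->0; indeg[7]->0 | ready=[0, 5, 7] | order so far=[6, 1, 3, 4, 2]
  pop 0: no out-edges | ready=[5, 7] | order so far=[6, 1, 3, 4, 2, 0]
  pop 5: no out-edges | ready=[7] | order so far=[6, 1, 3, 4, 2, 0, 5]
  pop 7: no out-edges | ready=[] | order so far=[6, 1, 3, 4, 2, 0, 5, 7]
  Result: [6, 1, 3, 4, 2, 0, 5, 7]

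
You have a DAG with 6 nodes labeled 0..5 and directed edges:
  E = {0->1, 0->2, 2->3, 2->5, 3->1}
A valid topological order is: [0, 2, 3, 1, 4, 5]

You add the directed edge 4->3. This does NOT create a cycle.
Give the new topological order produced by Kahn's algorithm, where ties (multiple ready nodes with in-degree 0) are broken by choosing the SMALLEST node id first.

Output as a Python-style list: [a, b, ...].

Old toposort: [0, 2, 3, 1, 4, 5]
Added edge: 4->3
Position of 4 (4) > position of 3 (2). Must reorder: 4 must now come before 3.
Run Kahn's algorithm (break ties by smallest node id):
  initial in-degrees: [0, 2, 1, 2, 0, 1]
  ready (indeg=0): [0, 4]
  pop 0: indeg[1]->1; indeg[2]->0 | ready=[2, 4] | order so far=[0]
  pop 2: indeg[3]->1; indeg[5]->0 | ready=[4, 5] | order so far=[0, 2]
  pop 4: indeg[3]->0 | ready=[3, 5] | order so far=[0, 2, 4]
  pop 3: indeg[1]->0 | ready=[1, 5] | order so far=[0, 2, 4, 3]
  pop 1: no out-edges | ready=[5] | order so far=[0, 2, 4, 3, 1]
  pop 5: no out-edges | ready=[] | order so far=[0, 2, 4, 3, 1, 5]
  Result: [0, 2, 4, 3, 1, 5]

Answer: [0, 2, 4, 3, 1, 5]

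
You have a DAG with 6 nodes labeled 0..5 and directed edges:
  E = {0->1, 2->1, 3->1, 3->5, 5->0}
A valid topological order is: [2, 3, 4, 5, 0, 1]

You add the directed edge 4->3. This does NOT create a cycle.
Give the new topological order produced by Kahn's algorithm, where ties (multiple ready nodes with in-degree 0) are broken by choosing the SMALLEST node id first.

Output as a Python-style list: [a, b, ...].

Answer: [2, 4, 3, 5, 0, 1]

Derivation:
Old toposort: [2, 3, 4, 5, 0, 1]
Added edge: 4->3
Position of 4 (2) > position of 3 (1). Must reorder: 4 must now come before 3.
Run Kahn's algorithm (break ties by smallest node id):
  initial in-degrees: [1, 3, 0, 1, 0, 1]
  ready (indeg=0): [2, 4]
  pop 2: indeg[1]->2 | ready=[4] | order so far=[2]
  pop 4: indeg[3]->0 | ready=[3] | order so far=[2, 4]
  pop 3: indeg[1]->1; indeg[5]->0 | ready=[5] | order so far=[2, 4, 3]
  pop 5: indeg[0]->0 | ready=[0] | order so far=[2, 4, 3, 5]
  pop 0: indeg[1]->0 | ready=[1] | order so far=[2, 4, 3, 5, 0]
  pop 1: no out-edges | ready=[] | order so far=[2, 4, 3, 5, 0, 1]
  Result: [2, 4, 3, 5, 0, 1]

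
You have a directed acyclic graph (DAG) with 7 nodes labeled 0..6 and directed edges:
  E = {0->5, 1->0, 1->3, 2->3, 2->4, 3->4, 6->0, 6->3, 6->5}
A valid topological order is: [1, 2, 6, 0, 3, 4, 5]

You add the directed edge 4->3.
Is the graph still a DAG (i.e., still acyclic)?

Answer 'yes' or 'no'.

Answer: no

Derivation:
Given toposort: [1, 2, 6, 0, 3, 4, 5]
Position of 4: index 5; position of 3: index 4
New edge 4->3: backward (u after v in old order)
Backward edge: old toposort is now invalid. Check if this creates a cycle.
Does 3 already reach 4? Reachable from 3: [3, 4]. YES -> cycle!
Still a DAG? no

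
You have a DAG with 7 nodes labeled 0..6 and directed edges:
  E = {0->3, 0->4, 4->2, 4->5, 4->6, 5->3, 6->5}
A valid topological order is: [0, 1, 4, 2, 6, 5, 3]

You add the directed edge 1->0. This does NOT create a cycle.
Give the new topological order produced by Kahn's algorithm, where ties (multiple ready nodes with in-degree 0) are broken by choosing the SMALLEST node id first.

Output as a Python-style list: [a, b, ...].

Answer: [1, 0, 4, 2, 6, 5, 3]

Derivation:
Old toposort: [0, 1, 4, 2, 6, 5, 3]
Added edge: 1->0
Position of 1 (1) > position of 0 (0). Must reorder: 1 must now come before 0.
Run Kahn's algorithm (break ties by smallest node id):
  initial in-degrees: [1, 0, 1, 2, 1, 2, 1]
  ready (indeg=0): [1]
  pop 1: indeg[0]->0 | ready=[0] | order so far=[1]
  pop 0: indeg[3]->1; indeg[4]->0 | ready=[4] | order so far=[1, 0]
  pop 4: indeg[2]->0; indeg[5]->1; indeg[6]->0 | ready=[2, 6] | order so far=[1, 0, 4]
  pop 2: no out-edges | ready=[6] | order so far=[1, 0, 4, 2]
  pop 6: indeg[5]->0 | ready=[5] | order so far=[1, 0, 4, 2, 6]
  pop 5: indeg[3]->0 | ready=[3] | order so far=[1, 0, 4, 2, 6, 5]
  pop 3: no out-edges | ready=[] | order so far=[1, 0, 4, 2, 6, 5, 3]
  Result: [1, 0, 4, 2, 6, 5, 3]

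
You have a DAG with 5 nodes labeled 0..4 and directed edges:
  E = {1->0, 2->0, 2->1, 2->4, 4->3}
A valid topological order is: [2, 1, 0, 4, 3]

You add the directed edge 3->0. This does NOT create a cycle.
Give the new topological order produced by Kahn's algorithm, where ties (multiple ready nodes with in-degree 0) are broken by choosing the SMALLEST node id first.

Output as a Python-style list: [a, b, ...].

Answer: [2, 1, 4, 3, 0]

Derivation:
Old toposort: [2, 1, 0, 4, 3]
Added edge: 3->0
Position of 3 (4) > position of 0 (2). Must reorder: 3 must now come before 0.
Run Kahn's algorithm (break ties by smallest node id):
  initial in-degrees: [3, 1, 0, 1, 1]
  ready (indeg=0): [2]
  pop 2: indeg[0]->2; indeg[1]->0; indeg[4]->0 | ready=[1, 4] | order so far=[2]
  pop 1: indeg[0]->1 | ready=[4] | order so far=[2, 1]
  pop 4: indeg[3]->0 | ready=[3] | order so far=[2, 1, 4]
  pop 3: indeg[0]->0 | ready=[0] | order so far=[2, 1, 4, 3]
  pop 0: no out-edges | ready=[] | order so far=[2, 1, 4, 3, 0]
  Result: [2, 1, 4, 3, 0]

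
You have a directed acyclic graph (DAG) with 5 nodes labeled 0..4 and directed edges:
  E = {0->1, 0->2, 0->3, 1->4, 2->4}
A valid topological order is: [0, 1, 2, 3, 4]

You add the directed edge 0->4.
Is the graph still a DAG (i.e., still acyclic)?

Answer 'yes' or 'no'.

Given toposort: [0, 1, 2, 3, 4]
Position of 0: index 0; position of 4: index 4
New edge 0->4: forward
Forward edge: respects the existing order. Still a DAG, same toposort still valid.
Still a DAG? yes

Answer: yes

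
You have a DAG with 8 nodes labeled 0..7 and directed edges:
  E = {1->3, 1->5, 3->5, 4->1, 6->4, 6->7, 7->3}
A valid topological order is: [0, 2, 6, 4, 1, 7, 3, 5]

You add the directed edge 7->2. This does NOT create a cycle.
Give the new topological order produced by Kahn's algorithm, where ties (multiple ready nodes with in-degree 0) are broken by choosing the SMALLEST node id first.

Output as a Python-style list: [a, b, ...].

Old toposort: [0, 2, 6, 4, 1, 7, 3, 5]
Added edge: 7->2
Position of 7 (5) > position of 2 (1). Must reorder: 7 must now come before 2.
Run Kahn's algorithm (break ties by smallest node id):
  initial in-degrees: [0, 1, 1, 2, 1, 2, 0, 1]
  ready (indeg=0): [0, 6]
  pop 0: no out-edges | ready=[6] | order so far=[0]
  pop 6: indeg[4]->0; indeg[7]->0 | ready=[4, 7] | order so far=[0, 6]
  pop 4: indeg[1]->0 | ready=[1, 7] | order so far=[0, 6, 4]
  pop 1: indeg[3]->1; indeg[5]->1 | ready=[7] | order so far=[0, 6, 4, 1]
  pop 7: indeg[2]->0; indeg[3]->0 | ready=[2, 3] | order so far=[0, 6, 4, 1, 7]
  pop 2: no out-edges | ready=[3] | order so far=[0, 6, 4, 1, 7, 2]
  pop 3: indeg[5]->0 | ready=[5] | order so far=[0, 6, 4, 1, 7, 2, 3]
  pop 5: no out-edges | ready=[] | order so far=[0, 6, 4, 1, 7, 2, 3, 5]
  Result: [0, 6, 4, 1, 7, 2, 3, 5]

Answer: [0, 6, 4, 1, 7, 2, 3, 5]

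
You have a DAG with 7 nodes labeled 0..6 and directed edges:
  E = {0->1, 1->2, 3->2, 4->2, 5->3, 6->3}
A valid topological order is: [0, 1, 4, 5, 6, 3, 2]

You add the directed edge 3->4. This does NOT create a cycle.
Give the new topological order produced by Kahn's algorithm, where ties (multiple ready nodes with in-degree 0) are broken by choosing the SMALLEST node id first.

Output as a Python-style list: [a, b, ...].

Answer: [0, 1, 5, 6, 3, 4, 2]

Derivation:
Old toposort: [0, 1, 4, 5, 6, 3, 2]
Added edge: 3->4
Position of 3 (5) > position of 4 (2). Must reorder: 3 must now come before 4.
Run Kahn's algorithm (break ties by smallest node id):
  initial in-degrees: [0, 1, 3, 2, 1, 0, 0]
  ready (indeg=0): [0, 5, 6]
  pop 0: indeg[1]->0 | ready=[1, 5, 6] | order so far=[0]
  pop 1: indeg[2]->2 | ready=[5, 6] | order so far=[0, 1]
  pop 5: indeg[3]->1 | ready=[6] | order so far=[0, 1, 5]
  pop 6: indeg[3]->0 | ready=[3] | order so far=[0, 1, 5, 6]
  pop 3: indeg[2]->1; indeg[4]->0 | ready=[4] | order so far=[0, 1, 5, 6, 3]
  pop 4: indeg[2]->0 | ready=[2] | order so far=[0, 1, 5, 6, 3, 4]
  pop 2: no out-edges | ready=[] | order so far=[0, 1, 5, 6, 3, 4, 2]
  Result: [0, 1, 5, 6, 3, 4, 2]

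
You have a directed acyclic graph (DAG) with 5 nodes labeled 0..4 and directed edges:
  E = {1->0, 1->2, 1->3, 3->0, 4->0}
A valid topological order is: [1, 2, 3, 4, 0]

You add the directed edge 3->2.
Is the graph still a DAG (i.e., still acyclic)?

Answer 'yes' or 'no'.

Given toposort: [1, 2, 3, 4, 0]
Position of 3: index 2; position of 2: index 1
New edge 3->2: backward (u after v in old order)
Backward edge: old toposort is now invalid. Check if this creates a cycle.
Does 2 already reach 3? Reachable from 2: [2]. NO -> still a DAG (reorder needed).
Still a DAG? yes

Answer: yes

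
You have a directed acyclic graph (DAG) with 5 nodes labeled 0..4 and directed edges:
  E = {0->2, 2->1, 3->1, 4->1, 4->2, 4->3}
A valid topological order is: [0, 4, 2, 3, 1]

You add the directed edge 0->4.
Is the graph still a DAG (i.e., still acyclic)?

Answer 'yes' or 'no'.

Given toposort: [0, 4, 2, 3, 1]
Position of 0: index 0; position of 4: index 1
New edge 0->4: forward
Forward edge: respects the existing order. Still a DAG, same toposort still valid.
Still a DAG? yes

Answer: yes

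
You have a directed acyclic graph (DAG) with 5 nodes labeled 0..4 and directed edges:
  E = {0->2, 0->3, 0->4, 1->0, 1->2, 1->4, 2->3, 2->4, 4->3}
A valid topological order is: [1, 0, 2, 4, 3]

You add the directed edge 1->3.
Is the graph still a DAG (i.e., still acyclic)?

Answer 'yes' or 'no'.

Given toposort: [1, 0, 2, 4, 3]
Position of 1: index 0; position of 3: index 4
New edge 1->3: forward
Forward edge: respects the existing order. Still a DAG, same toposort still valid.
Still a DAG? yes

Answer: yes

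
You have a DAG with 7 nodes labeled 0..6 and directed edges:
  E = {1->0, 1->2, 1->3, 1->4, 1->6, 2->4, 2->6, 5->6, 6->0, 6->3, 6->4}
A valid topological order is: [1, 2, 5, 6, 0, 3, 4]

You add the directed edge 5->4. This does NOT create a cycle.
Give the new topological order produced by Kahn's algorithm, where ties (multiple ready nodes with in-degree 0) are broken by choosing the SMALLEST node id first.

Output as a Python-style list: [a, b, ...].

Old toposort: [1, 2, 5, 6, 0, 3, 4]
Added edge: 5->4
Position of 5 (2) < position of 4 (6). Old order still valid.
Run Kahn's algorithm (break ties by smallest node id):
  initial in-degrees: [2, 0, 1, 2, 4, 0, 3]
  ready (indeg=0): [1, 5]
  pop 1: indeg[0]->1; indeg[2]->0; indeg[3]->1; indeg[4]->3; indeg[6]->2 | ready=[2, 5] | order so far=[1]
  pop 2: indeg[4]->2; indeg[6]->1 | ready=[5] | order so far=[1, 2]
  pop 5: indeg[4]->1; indeg[6]->0 | ready=[6] | order so far=[1, 2, 5]
  pop 6: indeg[0]->0; indeg[3]->0; indeg[4]->0 | ready=[0, 3, 4] | order so far=[1, 2, 5, 6]
  pop 0: no out-edges | ready=[3, 4] | order so far=[1, 2, 5, 6, 0]
  pop 3: no out-edges | ready=[4] | order so far=[1, 2, 5, 6, 0, 3]
  pop 4: no out-edges | ready=[] | order so far=[1, 2, 5, 6, 0, 3, 4]
  Result: [1, 2, 5, 6, 0, 3, 4]

Answer: [1, 2, 5, 6, 0, 3, 4]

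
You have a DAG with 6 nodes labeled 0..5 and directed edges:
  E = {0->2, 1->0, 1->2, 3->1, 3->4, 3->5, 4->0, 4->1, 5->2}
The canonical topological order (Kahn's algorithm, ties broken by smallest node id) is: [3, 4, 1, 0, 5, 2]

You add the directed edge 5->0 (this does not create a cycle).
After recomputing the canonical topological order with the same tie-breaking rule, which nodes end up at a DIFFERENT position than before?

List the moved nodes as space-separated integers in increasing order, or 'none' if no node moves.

Answer: 0 5

Derivation:
Old toposort: [3, 4, 1, 0, 5, 2]
Added edge 5->0
Recompute Kahn (smallest-id tiebreak):
  initial in-degrees: [3, 2, 3, 0, 1, 1]
  ready (indeg=0): [3]
  pop 3: indeg[1]->1; indeg[4]->0; indeg[5]->0 | ready=[4, 5] | order so far=[3]
  pop 4: indeg[0]->2; indeg[1]->0 | ready=[1, 5] | order so far=[3, 4]
  pop 1: indeg[0]->1; indeg[2]->2 | ready=[5] | order so far=[3, 4, 1]
  pop 5: indeg[0]->0; indeg[2]->1 | ready=[0] | order so far=[3, 4, 1, 5]
  pop 0: indeg[2]->0 | ready=[2] | order so far=[3, 4, 1, 5, 0]
  pop 2: no out-edges | ready=[] | order so far=[3, 4, 1, 5, 0, 2]
New canonical toposort: [3, 4, 1, 5, 0, 2]
Compare positions:
  Node 0: index 3 -> 4 (moved)
  Node 1: index 2 -> 2 (same)
  Node 2: index 5 -> 5 (same)
  Node 3: index 0 -> 0 (same)
  Node 4: index 1 -> 1 (same)
  Node 5: index 4 -> 3 (moved)
Nodes that changed position: 0 5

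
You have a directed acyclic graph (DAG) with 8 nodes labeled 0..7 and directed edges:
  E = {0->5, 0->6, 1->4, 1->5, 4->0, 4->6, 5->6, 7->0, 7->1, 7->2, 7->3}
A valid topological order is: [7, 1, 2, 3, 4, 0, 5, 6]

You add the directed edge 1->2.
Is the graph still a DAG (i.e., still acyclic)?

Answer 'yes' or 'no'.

Answer: yes

Derivation:
Given toposort: [7, 1, 2, 3, 4, 0, 5, 6]
Position of 1: index 1; position of 2: index 2
New edge 1->2: forward
Forward edge: respects the existing order. Still a DAG, same toposort still valid.
Still a DAG? yes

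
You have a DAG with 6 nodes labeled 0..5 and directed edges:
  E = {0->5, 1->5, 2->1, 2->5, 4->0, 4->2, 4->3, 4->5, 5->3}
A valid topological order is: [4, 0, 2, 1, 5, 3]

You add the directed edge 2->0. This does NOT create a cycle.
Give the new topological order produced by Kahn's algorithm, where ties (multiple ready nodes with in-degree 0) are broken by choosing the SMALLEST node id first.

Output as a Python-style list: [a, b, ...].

Old toposort: [4, 0, 2, 1, 5, 3]
Added edge: 2->0
Position of 2 (2) > position of 0 (1). Must reorder: 2 must now come before 0.
Run Kahn's algorithm (break ties by smallest node id):
  initial in-degrees: [2, 1, 1, 2, 0, 4]
  ready (indeg=0): [4]
  pop 4: indeg[0]->1; indeg[2]->0; indeg[3]->1; indeg[5]->3 | ready=[2] | order so far=[4]
  pop 2: indeg[0]->0; indeg[1]->0; indeg[5]->2 | ready=[0, 1] | order so far=[4, 2]
  pop 0: indeg[5]->1 | ready=[1] | order so far=[4, 2, 0]
  pop 1: indeg[5]->0 | ready=[5] | order so far=[4, 2, 0, 1]
  pop 5: indeg[3]->0 | ready=[3] | order so far=[4, 2, 0, 1, 5]
  pop 3: no out-edges | ready=[] | order so far=[4, 2, 0, 1, 5, 3]
  Result: [4, 2, 0, 1, 5, 3]

Answer: [4, 2, 0, 1, 5, 3]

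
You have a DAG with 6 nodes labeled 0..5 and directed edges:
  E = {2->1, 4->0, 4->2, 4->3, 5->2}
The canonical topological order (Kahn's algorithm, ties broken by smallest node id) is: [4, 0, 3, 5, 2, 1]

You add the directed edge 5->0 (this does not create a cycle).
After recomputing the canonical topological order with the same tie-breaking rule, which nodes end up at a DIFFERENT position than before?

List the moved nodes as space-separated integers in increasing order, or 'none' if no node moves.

Answer: 0 3 5

Derivation:
Old toposort: [4, 0, 3, 5, 2, 1]
Added edge 5->0
Recompute Kahn (smallest-id tiebreak):
  initial in-degrees: [2, 1, 2, 1, 0, 0]
  ready (indeg=0): [4, 5]
  pop 4: indeg[0]->1; indeg[2]->1; indeg[3]->0 | ready=[3, 5] | order so far=[4]
  pop 3: no out-edges | ready=[5] | order so far=[4, 3]
  pop 5: indeg[0]->0; indeg[2]->0 | ready=[0, 2] | order so far=[4, 3, 5]
  pop 0: no out-edges | ready=[2] | order so far=[4, 3, 5, 0]
  pop 2: indeg[1]->0 | ready=[1] | order so far=[4, 3, 5, 0, 2]
  pop 1: no out-edges | ready=[] | order so far=[4, 3, 5, 0, 2, 1]
New canonical toposort: [4, 3, 5, 0, 2, 1]
Compare positions:
  Node 0: index 1 -> 3 (moved)
  Node 1: index 5 -> 5 (same)
  Node 2: index 4 -> 4 (same)
  Node 3: index 2 -> 1 (moved)
  Node 4: index 0 -> 0 (same)
  Node 5: index 3 -> 2 (moved)
Nodes that changed position: 0 3 5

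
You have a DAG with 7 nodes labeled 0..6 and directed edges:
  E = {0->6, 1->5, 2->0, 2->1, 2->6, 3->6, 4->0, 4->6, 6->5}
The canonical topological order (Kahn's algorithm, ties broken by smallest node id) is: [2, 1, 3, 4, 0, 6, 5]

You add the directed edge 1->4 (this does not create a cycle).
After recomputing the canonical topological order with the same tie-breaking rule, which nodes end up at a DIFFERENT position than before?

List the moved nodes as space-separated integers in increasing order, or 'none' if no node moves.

Answer: none

Derivation:
Old toposort: [2, 1, 3, 4, 0, 6, 5]
Added edge 1->4
Recompute Kahn (smallest-id tiebreak):
  initial in-degrees: [2, 1, 0, 0, 1, 2, 4]
  ready (indeg=0): [2, 3]
  pop 2: indeg[0]->1; indeg[1]->0; indeg[6]->3 | ready=[1, 3] | order so far=[2]
  pop 1: indeg[4]->0; indeg[5]->1 | ready=[3, 4] | order so far=[2, 1]
  pop 3: indeg[6]->2 | ready=[4] | order so far=[2, 1, 3]
  pop 4: indeg[0]->0; indeg[6]->1 | ready=[0] | order so far=[2, 1, 3, 4]
  pop 0: indeg[6]->0 | ready=[6] | order so far=[2, 1, 3, 4, 0]
  pop 6: indeg[5]->0 | ready=[5] | order so far=[2, 1, 3, 4, 0, 6]
  pop 5: no out-edges | ready=[] | order so far=[2, 1, 3, 4, 0, 6, 5]
New canonical toposort: [2, 1, 3, 4, 0, 6, 5]
Compare positions:
  Node 0: index 4 -> 4 (same)
  Node 1: index 1 -> 1 (same)
  Node 2: index 0 -> 0 (same)
  Node 3: index 2 -> 2 (same)
  Node 4: index 3 -> 3 (same)
  Node 5: index 6 -> 6 (same)
  Node 6: index 5 -> 5 (same)
Nodes that changed position: none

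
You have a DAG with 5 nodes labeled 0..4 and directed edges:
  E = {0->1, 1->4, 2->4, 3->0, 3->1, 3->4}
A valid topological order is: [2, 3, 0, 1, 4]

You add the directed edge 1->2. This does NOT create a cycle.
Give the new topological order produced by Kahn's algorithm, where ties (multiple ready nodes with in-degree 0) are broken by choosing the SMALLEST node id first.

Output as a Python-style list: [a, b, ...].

Answer: [3, 0, 1, 2, 4]

Derivation:
Old toposort: [2, 3, 0, 1, 4]
Added edge: 1->2
Position of 1 (3) > position of 2 (0). Must reorder: 1 must now come before 2.
Run Kahn's algorithm (break ties by smallest node id):
  initial in-degrees: [1, 2, 1, 0, 3]
  ready (indeg=0): [3]
  pop 3: indeg[0]->0; indeg[1]->1; indeg[4]->2 | ready=[0] | order so far=[3]
  pop 0: indeg[1]->0 | ready=[1] | order so far=[3, 0]
  pop 1: indeg[2]->0; indeg[4]->1 | ready=[2] | order so far=[3, 0, 1]
  pop 2: indeg[4]->0 | ready=[4] | order so far=[3, 0, 1, 2]
  pop 4: no out-edges | ready=[] | order so far=[3, 0, 1, 2, 4]
  Result: [3, 0, 1, 2, 4]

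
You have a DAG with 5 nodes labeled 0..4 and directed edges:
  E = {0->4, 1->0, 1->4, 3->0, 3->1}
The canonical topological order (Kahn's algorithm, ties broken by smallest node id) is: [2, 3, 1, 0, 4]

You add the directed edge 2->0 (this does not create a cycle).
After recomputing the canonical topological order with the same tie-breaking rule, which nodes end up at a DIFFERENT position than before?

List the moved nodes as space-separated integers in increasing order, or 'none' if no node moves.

Old toposort: [2, 3, 1, 0, 4]
Added edge 2->0
Recompute Kahn (smallest-id tiebreak):
  initial in-degrees: [3, 1, 0, 0, 2]
  ready (indeg=0): [2, 3]
  pop 2: indeg[0]->2 | ready=[3] | order so far=[2]
  pop 3: indeg[0]->1; indeg[1]->0 | ready=[1] | order so far=[2, 3]
  pop 1: indeg[0]->0; indeg[4]->1 | ready=[0] | order so far=[2, 3, 1]
  pop 0: indeg[4]->0 | ready=[4] | order so far=[2, 3, 1, 0]
  pop 4: no out-edges | ready=[] | order so far=[2, 3, 1, 0, 4]
New canonical toposort: [2, 3, 1, 0, 4]
Compare positions:
  Node 0: index 3 -> 3 (same)
  Node 1: index 2 -> 2 (same)
  Node 2: index 0 -> 0 (same)
  Node 3: index 1 -> 1 (same)
  Node 4: index 4 -> 4 (same)
Nodes that changed position: none

Answer: none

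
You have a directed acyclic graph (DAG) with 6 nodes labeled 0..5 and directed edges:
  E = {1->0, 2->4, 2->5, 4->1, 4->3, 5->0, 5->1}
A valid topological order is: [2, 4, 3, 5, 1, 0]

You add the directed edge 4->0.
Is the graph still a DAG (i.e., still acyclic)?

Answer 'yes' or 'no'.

Given toposort: [2, 4, 3, 5, 1, 0]
Position of 4: index 1; position of 0: index 5
New edge 4->0: forward
Forward edge: respects the existing order. Still a DAG, same toposort still valid.
Still a DAG? yes

Answer: yes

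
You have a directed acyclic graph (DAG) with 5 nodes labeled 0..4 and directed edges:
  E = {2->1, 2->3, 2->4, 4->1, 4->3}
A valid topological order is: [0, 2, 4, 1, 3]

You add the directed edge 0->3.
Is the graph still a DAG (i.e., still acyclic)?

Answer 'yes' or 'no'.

Given toposort: [0, 2, 4, 1, 3]
Position of 0: index 0; position of 3: index 4
New edge 0->3: forward
Forward edge: respects the existing order. Still a DAG, same toposort still valid.
Still a DAG? yes

Answer: yes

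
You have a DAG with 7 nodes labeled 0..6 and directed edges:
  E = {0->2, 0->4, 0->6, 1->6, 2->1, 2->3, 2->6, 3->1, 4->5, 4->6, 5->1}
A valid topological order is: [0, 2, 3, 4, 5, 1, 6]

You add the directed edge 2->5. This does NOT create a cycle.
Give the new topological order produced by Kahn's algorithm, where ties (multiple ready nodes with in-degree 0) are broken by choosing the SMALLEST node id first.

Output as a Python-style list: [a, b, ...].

Old toposort: [0, 2, 3, 4, 5, 1, 6]
Added edge: 2->5
Position of 2 (1) < position of 5 (4). Old order still valid.
Run Kahn's algorithm (break ties by smallest node id):
  initial in-degrees: [0, 3, 1, 1, 1, 2, 4]
  ready (indeg=0): [0]
  pop 0: indeg[2]->0; indeg[4]->0; indeg[6]->3 | ready=[2, 4] | order so far=[0]
  pop 2: indeg[1]->2; indeg[3]->0; indeg[5]->1; indeg[6]->2 | ready=[3, 4] | order so far=[0, 2]
  pop 3: indeg[1]->1 | ready=[4] | order so far=[0, 2, 3]
  pop 4: indeg[5]->0; indeg[6]->1 | ready=[5] | order so far=[0, 2, 3, 4]
  pop 5: indeg[1]->0 | ready=[1] | order so far=[0, 2, 3, 4, 5]
  pop 1: indeg[6]->0 | ready=[6] | order so far=[0, 2, 3, 4, 5, 1]
  pop 6: no out-edges | ready=[] | order so far=[0, 2, 3, 4, 5, 1, 6]
  Result: [0, 2, 3, 4, 5, 1, 6]

Answer: [0, 2, 3, 4, 5, 1, 6]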